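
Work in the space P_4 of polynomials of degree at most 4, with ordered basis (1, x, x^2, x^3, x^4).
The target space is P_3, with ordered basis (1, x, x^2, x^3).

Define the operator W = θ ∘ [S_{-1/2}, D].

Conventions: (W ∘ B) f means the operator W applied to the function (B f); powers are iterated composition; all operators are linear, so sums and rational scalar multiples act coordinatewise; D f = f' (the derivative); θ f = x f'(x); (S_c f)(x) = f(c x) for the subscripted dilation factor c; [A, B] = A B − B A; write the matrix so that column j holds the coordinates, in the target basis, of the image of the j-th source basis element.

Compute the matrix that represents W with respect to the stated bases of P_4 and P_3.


image of 1: 0
image of x: 0
image of x^2: -(3/2)x
image of x^3: (9/4)x^2
image of x^4: -(9/4)x^3
each image's coordinates form column j of the matrix

the matrix is [[0, 0, 0, 0, 0]; [0, 0, -3/2, 0, 0]; [0, 0, 0, 9/4, 0]; [0, 0, 0, 0, -9/4]] (rows listed top to bottom)


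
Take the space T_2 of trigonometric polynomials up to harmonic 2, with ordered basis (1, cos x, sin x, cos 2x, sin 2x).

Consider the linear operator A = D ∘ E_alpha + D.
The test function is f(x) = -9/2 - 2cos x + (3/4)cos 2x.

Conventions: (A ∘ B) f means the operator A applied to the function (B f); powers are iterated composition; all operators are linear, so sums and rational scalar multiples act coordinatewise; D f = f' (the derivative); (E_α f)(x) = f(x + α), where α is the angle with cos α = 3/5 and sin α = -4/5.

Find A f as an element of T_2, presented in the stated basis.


E_alpha f = -9/2 - (6/5)cos x - (8/5)sin x - (21/100)cos 2x + (18/25)sin 2x
D E_alpha f = -(8/5)cos x + (6/5)sin x + (36/25)cos 2x + (21/50)sin 2x
D f = 2sin x - (3/2)sin 2x
(D ∘ E_alpha + D) f = -(8/5)cos x + (16/5)sin x + (36/25)cos 2x - (27/25)sin 2x

the result is g(x) = -(8/5)cos x + (16/5)sin x + (36/25)cos 2x - (27/25)sin 2x


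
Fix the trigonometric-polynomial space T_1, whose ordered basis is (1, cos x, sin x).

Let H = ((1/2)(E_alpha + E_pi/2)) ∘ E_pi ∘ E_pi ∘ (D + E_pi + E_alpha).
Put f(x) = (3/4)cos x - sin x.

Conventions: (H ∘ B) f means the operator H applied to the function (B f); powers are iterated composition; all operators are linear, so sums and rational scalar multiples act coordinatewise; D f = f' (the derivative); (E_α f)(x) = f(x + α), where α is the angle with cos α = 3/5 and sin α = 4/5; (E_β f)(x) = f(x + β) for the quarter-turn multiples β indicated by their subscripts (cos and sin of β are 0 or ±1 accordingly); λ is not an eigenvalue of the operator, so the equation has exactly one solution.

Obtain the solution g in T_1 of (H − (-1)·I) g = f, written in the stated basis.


the image equals g(x) = -(75/116)cos x + (175/116)sin x

write g with unknown coordinates in the stated basis and equate coefficients in (H − (-1)·I) g = f
solving from the highest basis element down gives g = -(75/116)cos x + (175/116)sin x
check: H g = (81/58)cos x - (291/116)sin x
so H g − (-1)·g = (3/4)cos x - sin x = f ✓


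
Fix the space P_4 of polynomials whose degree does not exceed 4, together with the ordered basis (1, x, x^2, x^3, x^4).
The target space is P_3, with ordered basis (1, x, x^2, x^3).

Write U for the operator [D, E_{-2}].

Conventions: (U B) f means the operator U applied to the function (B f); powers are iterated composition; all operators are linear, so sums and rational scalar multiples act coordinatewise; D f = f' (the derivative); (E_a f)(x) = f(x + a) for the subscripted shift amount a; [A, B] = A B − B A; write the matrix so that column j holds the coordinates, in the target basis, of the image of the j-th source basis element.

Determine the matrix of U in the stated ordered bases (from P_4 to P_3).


image of 1: 0
image of x: 0
image of x^2: 0
image of x^3: 0
image of x^4: 0
each image's coordinates form column j of the matrix

the matrix is [[0, 0, 0, 0, 0]; [0, 0, 0, 0, 0]; [0, 0, 0, 0, 0]; [0, 0, 0, 0, 0]] (rows listed top to bottom)


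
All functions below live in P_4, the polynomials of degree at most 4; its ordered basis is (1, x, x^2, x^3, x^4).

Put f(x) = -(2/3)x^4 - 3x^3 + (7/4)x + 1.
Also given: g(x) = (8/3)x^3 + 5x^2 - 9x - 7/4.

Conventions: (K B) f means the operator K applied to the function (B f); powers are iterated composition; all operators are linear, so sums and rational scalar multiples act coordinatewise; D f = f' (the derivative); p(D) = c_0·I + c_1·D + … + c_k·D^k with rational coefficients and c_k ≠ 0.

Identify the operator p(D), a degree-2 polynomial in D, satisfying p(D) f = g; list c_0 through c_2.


D^0 f = -(2/3)x^4 - 3x^3 + (7/4)x + 1
D^1 f = -(8/3)x^3 - 9x^2 + 7/4
D^2 f = -8x^2 - 18x
matching coefficients of g against c_0 f + c_1 Df + … from the top degree down determines the c_i
solution: c_0 = 0, c_1 = -1, c_2 = 1/2

p(D) = -D + (1/2)·D^2, i.e. c_0 = 0, c_1 = -1, c_2 = 1/2


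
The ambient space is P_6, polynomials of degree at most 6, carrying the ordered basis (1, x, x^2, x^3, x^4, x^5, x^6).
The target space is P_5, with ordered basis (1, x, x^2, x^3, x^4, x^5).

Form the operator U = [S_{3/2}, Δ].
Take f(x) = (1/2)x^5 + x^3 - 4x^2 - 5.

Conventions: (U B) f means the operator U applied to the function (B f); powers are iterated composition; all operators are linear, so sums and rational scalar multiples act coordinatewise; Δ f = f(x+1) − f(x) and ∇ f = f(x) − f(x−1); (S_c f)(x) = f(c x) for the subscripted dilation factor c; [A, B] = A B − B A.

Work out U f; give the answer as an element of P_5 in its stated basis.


g(x) = -(405/64)x^4 - (675/32)x^3 - (963/32)x^2 - (951/64)x - 43/64

Δ f = (5/2)x^4 + 5x^3 + 8x^2 - (5/2)x - 5/2
S_{3/2} Δ f = (405/32)x^4 + (135/8)x^3 + 18x^2 - (15/4)x - 5/2
S_{3/2} f = (243/64)x^5 + (27/8)x^3 - 9x^2 - 5
Δ S_{3/2} f = (1215/64)x^4 + (1215/32)x^3 + (1539/32)x^2 + (711/64)x - 117/64
[S_{3/2}, Δ] f = -(405/64)x^4 - (675/32)x^3 - (963/32)x^2 - (951/64)x - 43/64


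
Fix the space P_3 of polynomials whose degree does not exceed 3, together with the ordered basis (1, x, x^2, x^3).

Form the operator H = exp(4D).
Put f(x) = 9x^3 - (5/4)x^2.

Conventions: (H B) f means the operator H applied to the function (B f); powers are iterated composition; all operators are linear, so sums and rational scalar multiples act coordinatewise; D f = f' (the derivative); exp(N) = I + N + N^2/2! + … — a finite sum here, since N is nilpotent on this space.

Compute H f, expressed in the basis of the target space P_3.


order-1 term: 108x^2 - 10x
order-2 term: 432x - 20
order-3 term: 576
the series for exp(4D) f terminates at order 3
exp(4D) f = 9x^3 + (427/4)x^2 + 422x + 556

g(x) = 9x^3 + (427/4)x^2 + 422x + 556


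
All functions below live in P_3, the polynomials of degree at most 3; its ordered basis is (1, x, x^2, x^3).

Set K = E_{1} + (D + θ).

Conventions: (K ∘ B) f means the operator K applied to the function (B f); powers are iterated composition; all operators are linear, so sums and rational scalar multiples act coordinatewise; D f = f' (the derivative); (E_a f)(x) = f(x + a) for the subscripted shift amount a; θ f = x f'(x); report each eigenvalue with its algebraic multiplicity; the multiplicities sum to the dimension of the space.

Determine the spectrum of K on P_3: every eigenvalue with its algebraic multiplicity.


image of 1: 1
image of x: 2x + 2
image of x^2: 3x^2 + 4x + 1
image of x^3: 4x^3 + 6x^2 + 3x + 1
the matrix is upper triangular; its diagonal is (1, 2, 3, 4)
for a triangular matrix the eigenvalues are the diagonal entries, with algebraic multiplicity their repetition count

λ = 1 (multiplicity 1), λ = 2 (multiplicity 1), λ = 3 (multiplicity 1), λ = 4 (multiplicity 1)


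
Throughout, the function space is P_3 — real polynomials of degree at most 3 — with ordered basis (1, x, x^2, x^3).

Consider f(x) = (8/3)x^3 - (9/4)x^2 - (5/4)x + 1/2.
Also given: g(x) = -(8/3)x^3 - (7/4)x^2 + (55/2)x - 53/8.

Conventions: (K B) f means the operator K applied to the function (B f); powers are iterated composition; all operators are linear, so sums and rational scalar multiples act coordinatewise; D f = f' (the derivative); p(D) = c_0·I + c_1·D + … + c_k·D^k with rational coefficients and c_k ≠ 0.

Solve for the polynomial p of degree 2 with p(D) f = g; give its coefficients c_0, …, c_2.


D^0 f = (8/3)x^3 - (9/4)x^2 - (5/4)x + 1/2
D^1 f = 8x^2 - (9/2)x - 5/4
D^2 f = 16x - 9/2
matching coefficients of g against c_0 f + c_1 Df + … from the top degree down determines the c_i
solution: c_0 = -1, c_1 = -1/2, c_2 = 3/2

p(D) = -I − (1/2)·D + (3/2)·D^2, i.e. c_0 = -1, c_1 = -1/2, c_2 = 3/2


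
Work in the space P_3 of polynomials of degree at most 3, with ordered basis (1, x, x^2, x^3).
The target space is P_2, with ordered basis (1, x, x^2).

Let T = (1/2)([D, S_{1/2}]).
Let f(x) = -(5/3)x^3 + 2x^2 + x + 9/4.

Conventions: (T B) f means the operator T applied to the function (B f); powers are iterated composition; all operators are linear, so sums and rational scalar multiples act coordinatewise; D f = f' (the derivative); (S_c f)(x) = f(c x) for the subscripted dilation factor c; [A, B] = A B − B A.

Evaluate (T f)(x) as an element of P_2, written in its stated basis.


S_{1/2} f = -(5/24)x^3 + (1/2)x^2 + (1/2)x + 9/4
D S_{1/2} f = -(5/8)x^2 + x + 1/2
D f = -5x^2 + 4x + 1
S_{1/2} D f = -(5/4)x^2 + 2x + 1
[D, S_{1/2}] f = (5/8)x^2 - x - 1/2
((1/2)([D, S_{1/2}])) f = (5/16)x^2 - (1/2)x - 1/4

the image equals g(x) = (5/16)x^2 - (1/2)x - 1/4


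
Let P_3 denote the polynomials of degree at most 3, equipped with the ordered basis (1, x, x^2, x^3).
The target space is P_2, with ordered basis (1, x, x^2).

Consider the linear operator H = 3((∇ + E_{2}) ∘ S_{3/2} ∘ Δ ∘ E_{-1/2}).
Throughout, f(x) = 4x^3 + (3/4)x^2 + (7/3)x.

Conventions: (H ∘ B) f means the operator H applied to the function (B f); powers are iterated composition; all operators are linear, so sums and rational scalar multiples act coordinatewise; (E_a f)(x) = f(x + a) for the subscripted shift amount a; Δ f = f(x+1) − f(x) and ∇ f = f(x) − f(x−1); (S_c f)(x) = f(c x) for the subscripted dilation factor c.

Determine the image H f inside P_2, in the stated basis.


the image equals g(x) = 81x^2 + (1971/4)x + 1093/4

E_{-1/2} f = 4x^3 - (21/4)x^2 + (55/12)x - 71/48
Δ E_{-1/2} f = 12x^2 + (3/2)x + 10/3
S_{3/2} Δ E_{-1/2} f = 27x^2 + (9/4)x + 10/3
∇ (S_{3/2} ∘ Δ ∘ E_{-1/2}) f = 54x - 99/4
E_{2} (S_{3/2} ∘ Δ ∘ E_{-1/2}) f = 27x^2 + (441/4)x + 695/6
(∇ + E_{2}) (S_{3/2} ∘ Δ ∘ E_{-1/2}) f = 27x^2 + (657/4)x + 1093/12
(3((∇ + E_{2}) ∘ S_{3/2} ∘ Δ ∘ E_{-1/2})) f = 81x^2 + (1971/4)x + 1093/4


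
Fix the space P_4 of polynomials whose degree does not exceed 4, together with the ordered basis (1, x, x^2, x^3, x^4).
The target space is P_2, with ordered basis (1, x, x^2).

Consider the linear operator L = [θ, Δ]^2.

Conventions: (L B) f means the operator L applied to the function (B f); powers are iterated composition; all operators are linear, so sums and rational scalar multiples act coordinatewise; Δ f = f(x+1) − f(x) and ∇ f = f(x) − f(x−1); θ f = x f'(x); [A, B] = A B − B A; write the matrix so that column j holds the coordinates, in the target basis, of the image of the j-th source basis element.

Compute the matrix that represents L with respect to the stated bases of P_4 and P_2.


image of 1: 0
image of x: 0
image of x^2: 2
image of x^3: 6x + 12
image of x^4: 12x^2 + 48x + 48
each image's coordinates form column j of the matrix

the matrix is [[0, 0, 2, 12, 48]; [0, 0, 0, 6, 48]; [0, 0, 0, 0, 12]] (rows listed top to bottom)


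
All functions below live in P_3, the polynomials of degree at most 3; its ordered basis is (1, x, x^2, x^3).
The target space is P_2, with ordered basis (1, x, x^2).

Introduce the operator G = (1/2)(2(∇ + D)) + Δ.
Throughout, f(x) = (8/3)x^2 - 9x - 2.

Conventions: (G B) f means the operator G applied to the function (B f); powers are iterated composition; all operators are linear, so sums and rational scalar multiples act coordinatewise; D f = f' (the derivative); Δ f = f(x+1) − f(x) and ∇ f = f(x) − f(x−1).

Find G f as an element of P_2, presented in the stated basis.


g(x) = 16x - 27

∇ f = (16/3)x - 35/3
D f = (16/3)x - 9
(∇ + D) f = (32/3)x - 62/3
(2(∇ + D)) f = (64/3)x - 124/3
((1/2)(2(∇ + D))) f = (32/3)x - 62/3
Δ f = (16/3)x - 19/3
((1/2)(2(∇ + D)) + Δ) f = 16x - 27


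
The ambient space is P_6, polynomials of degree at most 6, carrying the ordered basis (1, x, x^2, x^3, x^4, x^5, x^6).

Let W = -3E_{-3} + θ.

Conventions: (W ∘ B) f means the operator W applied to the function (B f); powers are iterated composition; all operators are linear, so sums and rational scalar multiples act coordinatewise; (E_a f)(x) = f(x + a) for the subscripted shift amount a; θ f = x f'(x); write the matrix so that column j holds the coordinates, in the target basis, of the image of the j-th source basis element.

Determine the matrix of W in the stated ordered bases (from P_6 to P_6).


image of 1: -3
image of x: -2x + 9
image of x^2: -x^2 + 18x - 27
image of x^3: 27x^2 - 81x + 81
image of x^4: x^4 + 36x^3 - 162x^2 + 324x - 243
image of x^5: 2x^5 + 45x^4 - 270x^3 + 810x^2 - 1215x + 729
image of x^6: 3x^6 + 54x^5 - 405x^4 + 1620x^3 - 3645x^2 + 4374x - 2187
each image's coordinates form column j of the matrix

the matrix is [[-3, 9, -27, 81, -243, 729, -2187]; [0, -2, 18, -81, 324, -1215, 4374]; [0, 0, -1, 27, -162, 810, -3645]; [0, 0, 0, 0, 36, -270, 1620]; [0, 0, 0, 0, 1, 45, -405]; [0, 0, 0, 0, 0, 2, 54]; [0, 0, 0, 0, 0, 0, 3]] (rows listed top to bottom)


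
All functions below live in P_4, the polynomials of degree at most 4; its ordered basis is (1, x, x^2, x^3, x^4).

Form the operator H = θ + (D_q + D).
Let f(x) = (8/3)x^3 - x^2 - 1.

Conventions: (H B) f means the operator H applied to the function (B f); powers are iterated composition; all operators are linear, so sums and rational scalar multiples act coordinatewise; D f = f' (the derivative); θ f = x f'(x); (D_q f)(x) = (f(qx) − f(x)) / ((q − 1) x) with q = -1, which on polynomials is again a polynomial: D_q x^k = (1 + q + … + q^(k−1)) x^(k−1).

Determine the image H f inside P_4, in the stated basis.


θ f = 8x^3 - 2x^2
D_q f = (8/3)x^2
D f = 8x^2 - 2x
(D_q + D) f = (32/3)x^2 - 2x
(θ + (D_q + D)) f = 8x^3 + (26/3)x^2 - 2x

the result is g(x) = 8x^3 + (26/3)x^2 - 2x


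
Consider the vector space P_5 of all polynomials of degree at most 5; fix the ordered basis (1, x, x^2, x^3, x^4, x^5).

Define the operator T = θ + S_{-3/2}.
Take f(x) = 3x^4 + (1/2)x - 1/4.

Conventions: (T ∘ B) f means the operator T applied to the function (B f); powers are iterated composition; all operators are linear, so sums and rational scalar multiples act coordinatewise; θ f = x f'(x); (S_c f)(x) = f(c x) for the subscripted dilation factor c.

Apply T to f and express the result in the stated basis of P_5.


the result is g(x) = (435/16)x^4 - (1/4)x - 1/4

θ f = 12x^4 + (1/2)x
S_{-3/2} f = (243/16)x^4 - (3/4)x - 1/4
(θ + S_{-3/2}) f = (435/16)x^4 - (1/4)x - 1/4


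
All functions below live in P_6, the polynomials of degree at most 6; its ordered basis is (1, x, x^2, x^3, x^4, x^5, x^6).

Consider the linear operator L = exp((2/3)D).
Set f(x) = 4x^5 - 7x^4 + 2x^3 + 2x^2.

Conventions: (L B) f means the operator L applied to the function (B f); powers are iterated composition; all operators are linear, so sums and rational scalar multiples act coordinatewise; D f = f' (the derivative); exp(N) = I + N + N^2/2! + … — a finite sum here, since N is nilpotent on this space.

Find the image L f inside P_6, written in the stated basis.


order-1 term: (40/3)x^4 - (56/3)x^3 + 4x^2 + (8/3)x
order-2 term: (160/9)x^3 - (56/3)x^2 + (8/3)x + 8/9
order-3 term: (320/27)x^2 - (224/27)x + 16/27
order-4 term: (320/81)x - 112/81
order-5 term: 128/243
the series for exp((2/3)D) f terminates at order 5
exp((2/3)D) f = 4x^5 + (19/3)x^4 + (10/9)x^3 - (22/27)x^2 + (80/81)x + 152/243

the image equals g(x) = 4x^5 + (19/3)x^4 + (10/9)x^3 - (22/27)x^2 + (80/81)x + 152/243


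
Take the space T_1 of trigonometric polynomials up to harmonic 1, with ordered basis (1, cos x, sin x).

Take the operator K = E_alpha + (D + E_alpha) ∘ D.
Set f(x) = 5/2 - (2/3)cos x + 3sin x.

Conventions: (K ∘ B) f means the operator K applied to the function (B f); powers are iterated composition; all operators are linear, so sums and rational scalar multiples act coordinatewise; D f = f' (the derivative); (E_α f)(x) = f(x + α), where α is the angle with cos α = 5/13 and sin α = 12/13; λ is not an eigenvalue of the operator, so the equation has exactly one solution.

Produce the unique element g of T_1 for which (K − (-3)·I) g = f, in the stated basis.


write g with unknown coordinates in the stated basis and equate coefficients in (K − (-3)·I) g = f
solving from the highest basis element down gives g = 5/8 - (191/150)cos x + (137/150)sin x
check: K g = 5/8 + (473/150)cos x + (13/50)sin x
so K g − (-3)·g = 5/2 - (2/3)cos x + 3sin x = f ✓

g(x) = 5/8 - (191/150)cos x + (137/150)sin x


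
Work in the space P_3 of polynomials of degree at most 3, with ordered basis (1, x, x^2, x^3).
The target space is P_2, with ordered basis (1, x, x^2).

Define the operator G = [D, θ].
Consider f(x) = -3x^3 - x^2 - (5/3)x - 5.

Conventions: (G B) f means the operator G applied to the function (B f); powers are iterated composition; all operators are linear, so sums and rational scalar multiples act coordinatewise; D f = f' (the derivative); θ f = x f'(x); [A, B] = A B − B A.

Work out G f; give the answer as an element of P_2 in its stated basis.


g(x) = -9x^2 - 2x - 5/3

θ f = -9x^3 - 2x^2 - (5/3)x
D θ f = -27x^2 - 4x - 5/3
D f = -9x^2 - 2x - 5/3
θ D f = -18x^2 - 2x
[D, θ] f = -9x^2 - 2x - 5/3


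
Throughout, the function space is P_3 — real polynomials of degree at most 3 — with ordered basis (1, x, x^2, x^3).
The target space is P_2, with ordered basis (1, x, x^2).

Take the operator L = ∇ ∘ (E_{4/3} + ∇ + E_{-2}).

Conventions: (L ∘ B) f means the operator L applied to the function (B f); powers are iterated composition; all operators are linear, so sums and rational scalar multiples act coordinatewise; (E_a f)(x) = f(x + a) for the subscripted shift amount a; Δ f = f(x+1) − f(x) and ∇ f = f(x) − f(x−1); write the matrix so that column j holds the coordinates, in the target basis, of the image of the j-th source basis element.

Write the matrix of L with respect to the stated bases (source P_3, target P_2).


image of 1: 0
image of x: 2
image of x^2: 4x - 4/3
image of x^3: 6x^2 - 4x + 46/3
each image's coordinates form column j of the matrix

the matrix is [[0, 2, -4/3, 46/3]; [0, 0, 4, -4]; [0, 0, 0, 6]] (rows listed top to bottom)


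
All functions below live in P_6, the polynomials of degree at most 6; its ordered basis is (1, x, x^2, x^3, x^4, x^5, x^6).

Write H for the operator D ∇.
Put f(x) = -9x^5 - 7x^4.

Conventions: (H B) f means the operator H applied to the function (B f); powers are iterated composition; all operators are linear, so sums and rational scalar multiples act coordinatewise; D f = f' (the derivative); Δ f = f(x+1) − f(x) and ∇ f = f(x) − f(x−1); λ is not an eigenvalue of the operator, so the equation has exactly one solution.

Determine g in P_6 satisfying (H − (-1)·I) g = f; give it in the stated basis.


g(x) = -9x^5 - 7x^4 + 180x^3 - 186x^2 - 984x + 895

write g with unknown coordinates in the stated basis and equate coefficients in (H − (-1)·I) g = f
solving from the highest basis element down gives g = -9x^5 - 7x^4 + 180x^3 - 186x^2 - 984x + 895
check: H g = -180x^3 + 186x^2 + 984x - 895
so H g − (-1)·g = -9x^5 - 7x^4 = f ✓


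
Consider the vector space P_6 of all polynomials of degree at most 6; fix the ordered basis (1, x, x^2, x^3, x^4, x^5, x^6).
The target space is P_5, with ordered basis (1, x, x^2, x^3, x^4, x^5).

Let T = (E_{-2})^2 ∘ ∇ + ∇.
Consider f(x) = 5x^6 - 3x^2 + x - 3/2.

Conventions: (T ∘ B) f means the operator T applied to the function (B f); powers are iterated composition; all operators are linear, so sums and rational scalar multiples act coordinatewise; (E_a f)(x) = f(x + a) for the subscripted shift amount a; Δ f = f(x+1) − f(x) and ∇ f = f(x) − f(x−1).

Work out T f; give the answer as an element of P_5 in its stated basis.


the image equals g(x) = 60x^5 - 750x^4 + 6200x^3 - 27750x^2 + 63048x - 57618

∇ f = 30x^5 - 75x^4 + 100x^3 - 75x^2 + 24x - 1
E_{-2} ∇ f = 30x^5 - 375x^4 + 1900x^3 - 4875x^2 + 6324x - 3309
E_{-2} E_{-2} ∇ f = 30x^5 - 675x^4 + 6100x^3 - 27675x^2 + 63024x - 57617
∇ f = 30x^5 - 75x^4 + 100x^3 - 75x^2 + 24x - 1
((E_{-2})^2 ∘ ∇ + ∇) f = 60x^5 - 750x^4 + 6200x^3 - 27750x^2 + 63048x - 57618


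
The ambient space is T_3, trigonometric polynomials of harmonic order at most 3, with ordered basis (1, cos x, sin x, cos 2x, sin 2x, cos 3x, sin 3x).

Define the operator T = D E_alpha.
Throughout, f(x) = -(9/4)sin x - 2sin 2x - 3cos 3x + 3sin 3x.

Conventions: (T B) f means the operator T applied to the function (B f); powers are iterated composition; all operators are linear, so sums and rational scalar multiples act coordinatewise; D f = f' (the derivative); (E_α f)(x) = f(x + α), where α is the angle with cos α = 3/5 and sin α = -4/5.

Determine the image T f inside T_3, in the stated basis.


E_alpha f = (9/5)cos x - (27/20)sin x + (48/25)cos 2x + (14/25)sin 2x + (219/125)cos 3x - (483/125)sin 3x
D E_alpha f = -(27/20)cos x - (9/5)sin x + (28/25)cos 2x - (96/25)sin 2x - (1449/125)cos 3x - (657/125)sin 3x

g(x) = -(27/20)cos x - (9/5)sin x + (28/25)cos 2x - (96/25)sin 2x - (1449/125)cos 3x - (657/125)sin 3x


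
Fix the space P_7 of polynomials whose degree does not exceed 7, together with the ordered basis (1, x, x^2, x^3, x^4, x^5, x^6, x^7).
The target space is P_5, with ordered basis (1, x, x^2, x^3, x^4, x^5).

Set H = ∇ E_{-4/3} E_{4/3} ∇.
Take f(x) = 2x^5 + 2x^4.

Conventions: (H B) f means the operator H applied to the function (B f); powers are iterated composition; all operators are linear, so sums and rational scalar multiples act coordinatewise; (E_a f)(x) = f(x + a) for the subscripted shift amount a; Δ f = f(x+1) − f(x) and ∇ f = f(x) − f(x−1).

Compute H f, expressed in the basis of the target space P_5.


the result is g(x) = 40x^3 - 96x^2 + 92x - 32

∇ f = 10x^4 - 12x^3 + 8x^2 - 2x
E_{4/3} ∇ f = 10x^4 + (124/3)x^3 + (200/3)x^2 + (1354/27)x + 1192/81
E_{-4/3} E_{4/3} ∇ f = 10x^4 - 12x^3 + 8x^2 - 2x
∇ E_{-4/3} E_{4/3} ∇ f = 40x^3 - 96x^2 + 92x - 32


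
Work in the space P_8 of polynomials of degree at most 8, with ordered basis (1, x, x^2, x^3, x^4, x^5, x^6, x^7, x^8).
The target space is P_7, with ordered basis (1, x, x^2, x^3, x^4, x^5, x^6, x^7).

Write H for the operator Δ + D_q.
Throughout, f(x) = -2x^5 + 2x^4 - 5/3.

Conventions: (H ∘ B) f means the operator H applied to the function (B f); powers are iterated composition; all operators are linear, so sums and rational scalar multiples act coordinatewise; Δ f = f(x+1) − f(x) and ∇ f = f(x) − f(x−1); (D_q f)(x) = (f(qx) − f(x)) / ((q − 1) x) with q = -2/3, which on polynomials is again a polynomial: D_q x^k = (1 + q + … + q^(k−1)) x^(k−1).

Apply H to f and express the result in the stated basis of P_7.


Δ f = -10x^4 - 12x^3 - 8x^2 - 2x
D_q f = -(110/81)x^4 + (26/27)x^3
(Δ + D_q) f = -(920/81)x^4 - (298/27)x^3 - 8x^2 - 2x

g(x) = -(920/81)x^4 - (298/27)x^3 - 8x^2 - 2x


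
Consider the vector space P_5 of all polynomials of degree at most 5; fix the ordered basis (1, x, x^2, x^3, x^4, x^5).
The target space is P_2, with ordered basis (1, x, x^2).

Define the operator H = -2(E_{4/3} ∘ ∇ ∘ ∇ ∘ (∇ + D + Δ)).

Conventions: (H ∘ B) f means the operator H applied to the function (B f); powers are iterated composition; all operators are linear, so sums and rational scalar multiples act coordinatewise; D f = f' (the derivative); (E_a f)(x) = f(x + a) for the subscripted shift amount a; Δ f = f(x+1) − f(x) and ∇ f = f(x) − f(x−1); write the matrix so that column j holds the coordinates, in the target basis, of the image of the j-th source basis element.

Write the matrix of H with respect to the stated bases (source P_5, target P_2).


the matrix is [[0, 0, 0, -36, -48, -180]; [0, 0, 0, 0, -144, -240]; [0, 0, 0, 0, 0, -360]] (rows listed top to bottom)

image of 1: 0
image of x: 0
image of x^2: 0
image of x^3: -36
image of x^4: -144x - 48
image of x^5: -360x^2 - 240x - 180
each image's coordinates form column j of the matrix


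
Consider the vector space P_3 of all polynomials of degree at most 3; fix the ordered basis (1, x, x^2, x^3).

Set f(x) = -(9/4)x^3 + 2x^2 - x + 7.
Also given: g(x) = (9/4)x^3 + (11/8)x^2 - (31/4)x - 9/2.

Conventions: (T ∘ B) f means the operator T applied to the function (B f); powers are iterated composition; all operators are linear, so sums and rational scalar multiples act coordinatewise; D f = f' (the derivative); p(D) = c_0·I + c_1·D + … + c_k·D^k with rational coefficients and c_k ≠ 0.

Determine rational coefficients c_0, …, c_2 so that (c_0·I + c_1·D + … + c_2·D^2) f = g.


D^0 f = -(9/4)x^3 + 2x^2 - x + 7
D^1 f = -(27/4)x^2 + 4x - 1
D^2 f = -(27/2)x + 4
matching coefficients of g against c_0 f + c_1 Df + … from the top degree down determines the c_i
solution: c_0 = -1, c_1 = -1/2, c_2 = 1/2

p(D) = -I − (1/2)·D + (1/2)·D^2, i.e. c_0 = -1, c_1 = -1/2, c_2 = 1/2


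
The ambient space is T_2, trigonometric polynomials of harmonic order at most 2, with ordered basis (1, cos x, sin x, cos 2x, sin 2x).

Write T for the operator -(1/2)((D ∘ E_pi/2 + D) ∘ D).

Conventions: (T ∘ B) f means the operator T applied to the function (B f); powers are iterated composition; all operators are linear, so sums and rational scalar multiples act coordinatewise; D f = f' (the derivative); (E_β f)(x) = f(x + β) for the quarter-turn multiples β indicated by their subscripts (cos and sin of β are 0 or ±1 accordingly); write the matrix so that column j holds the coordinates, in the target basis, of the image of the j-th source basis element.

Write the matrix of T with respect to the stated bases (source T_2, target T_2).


the matrix is [[0, 0, 0, 0, 0]; [0, 1/2, 1/2, 0, 0]; [0, -1/2, 1/2, 0, 0]; [0, 0, 0, 0, 0]; [0, 0, 0, 0, 0]] (rows listed top to bottom)

image of 1: 0
image of cos x: (1/2)cos x - (1/2)sin x
image of sin x: (1/2)cos x + (1/2)sin x
image of cos 2x: 0
image of sin 2x: 0
each image's coordinates form column j of the matrix


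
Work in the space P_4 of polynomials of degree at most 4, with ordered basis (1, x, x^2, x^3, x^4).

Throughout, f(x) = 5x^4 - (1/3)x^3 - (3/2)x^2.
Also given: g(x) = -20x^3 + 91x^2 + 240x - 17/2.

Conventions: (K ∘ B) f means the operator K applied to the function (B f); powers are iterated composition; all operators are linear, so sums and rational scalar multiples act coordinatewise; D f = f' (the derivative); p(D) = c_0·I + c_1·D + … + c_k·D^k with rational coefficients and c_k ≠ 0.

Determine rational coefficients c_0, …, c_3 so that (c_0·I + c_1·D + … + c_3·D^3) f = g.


D^0 f = 5x^4 - (1/3)x^3 - (3/2)x^2
D^1 f = 20x^3 - x^2 - 3x
D^2 f = 60x^2 - 2x - 3
D^3 f = 120x - 2
matching coefficients of g against c_0 f + c_1 Df + … from the top degree down determines the c_i
solution: c_0 = 0, c_1 = -1, c_2 = 3/2, c_3 = 2

c_0 = 0, c_1 = -1, c_2 = 3/2, c_3 = 2


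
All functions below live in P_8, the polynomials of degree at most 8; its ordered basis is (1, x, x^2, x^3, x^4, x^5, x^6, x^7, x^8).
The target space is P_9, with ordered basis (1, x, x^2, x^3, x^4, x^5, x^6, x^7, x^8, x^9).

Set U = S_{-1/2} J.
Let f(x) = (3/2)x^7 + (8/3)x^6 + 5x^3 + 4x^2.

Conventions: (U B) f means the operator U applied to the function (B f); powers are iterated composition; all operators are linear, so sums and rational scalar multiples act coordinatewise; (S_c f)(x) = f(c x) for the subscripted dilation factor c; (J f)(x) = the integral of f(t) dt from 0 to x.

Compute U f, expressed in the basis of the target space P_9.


g(x) = (3/4096)x^8 - (1/336)x^7 + (5/64)x^4 - (1/6)x^3

J f = (3/16)x^8 + (8/21)x^7 + (5/4)x^4 + (4/3)x^3
S_{-1/2} J f = (3/4096)x^8 - (1/336)x^7 + (5/64)x^4 - (1/6)x^3


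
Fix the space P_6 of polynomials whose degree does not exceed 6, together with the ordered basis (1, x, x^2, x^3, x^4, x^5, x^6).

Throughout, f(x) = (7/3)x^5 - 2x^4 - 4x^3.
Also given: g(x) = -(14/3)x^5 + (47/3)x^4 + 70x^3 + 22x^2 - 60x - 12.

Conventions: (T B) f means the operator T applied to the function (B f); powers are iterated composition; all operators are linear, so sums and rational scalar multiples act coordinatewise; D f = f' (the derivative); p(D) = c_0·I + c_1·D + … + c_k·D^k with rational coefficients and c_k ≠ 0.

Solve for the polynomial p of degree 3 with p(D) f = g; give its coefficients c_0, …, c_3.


D^0 f = (7/3)x^5 - 2x^4 - 4x^3
D^1 f = (35/3)x^4 - 8x^3 - 12x^2
D^2 f = (140/3)x^3 - 24x^2 - 24x
D^3 f = 140x^2 - 48x - 24
matching coefficients of g against c_0 f + c_1 Df + … from the top degree down determines the c_i
solution: c_0 = -2, c_1 = 1, c_2 = 3/2, c_3 = 1/2

c_0 = -2, c_1 = 1, c_2 = 3/2, c_3 = 1/2


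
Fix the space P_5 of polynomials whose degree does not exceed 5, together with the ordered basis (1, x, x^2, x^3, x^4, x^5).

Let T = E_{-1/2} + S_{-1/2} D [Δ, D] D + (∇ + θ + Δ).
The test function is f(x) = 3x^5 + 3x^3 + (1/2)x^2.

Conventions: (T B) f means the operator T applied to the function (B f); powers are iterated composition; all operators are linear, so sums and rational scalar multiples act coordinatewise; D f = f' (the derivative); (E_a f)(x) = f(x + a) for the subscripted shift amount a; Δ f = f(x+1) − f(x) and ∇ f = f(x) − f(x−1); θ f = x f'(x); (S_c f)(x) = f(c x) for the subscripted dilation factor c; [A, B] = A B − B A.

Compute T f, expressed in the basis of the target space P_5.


E_{-1/2} f = 3x^5 - (15/2)x^4 + (21/2)x^3 - (31/4)x^2 + (43/16)x - 11/32
D f = 15x^4 + 9x^2 + x
D D f = 60x^3 + 18x + 1
Δ D D f = 180x^2 + 180x + 78
Δ D f = 60x^3 + 90x^2 + 78x + 25
D Δ D f = 180x^2 + 180x + 78
[Δ, D] D f = 0
D [Δ, D] D f = 0
S_{-1/2} D [Δ, D] D f = 0
∇ f = 15x^4 - 30x^3 + 39x^2 - 23x + 11/2
θ f = 15x^5 + 9x^3 + x^2
Δ f = 15x^4 + 30x^3 + 39x^2 + 25x + 13/2
(∇ + θ + Δ) f = 15x^5 + 30x^4 + 9x^3 + 79x^2 + 2x + 12
(E_{-1/2} + S_{-1/2} D [Δ, D] D + (∇ + θ + Δ)) f = 18x^5 + (45/2)x^4 + (39/2)x^3 + (285/4)x^2 + (75/16)x + 373/32

the image equals g(x) = 18x^5 + (45/2)x^4 + (39/2)x^3 + (285/4)x^2 + (75/16)x + 373/32


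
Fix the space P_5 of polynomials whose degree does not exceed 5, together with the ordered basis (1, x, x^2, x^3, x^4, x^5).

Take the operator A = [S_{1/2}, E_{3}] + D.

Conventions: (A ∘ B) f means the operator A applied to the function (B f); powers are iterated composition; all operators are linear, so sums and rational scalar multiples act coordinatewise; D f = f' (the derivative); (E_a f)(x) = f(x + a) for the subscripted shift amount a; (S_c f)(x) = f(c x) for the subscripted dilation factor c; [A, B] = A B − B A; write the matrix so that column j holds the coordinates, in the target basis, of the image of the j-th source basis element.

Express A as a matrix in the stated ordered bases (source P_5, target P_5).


the matrix is [[0, 5/2, 27/4, 189/8, 1215/16, 7533/32]; [0, 0, 7/2, 81/8, 189/4, 6075/32]; [0, 0, 0, 33/8, 81/8, 945/16]; [0, 0, 0, 0, 19/4, 135/16]; [0, 0, 0, 0, 0, 175/32]; [0, 0, 0, 0, 0, 0]] (rows listed top to bottom)

image of 1: 0
image of x: 5/2
image of x^2: (7/2)x + 27/4
image of x^3: (33/8)x^2 + (81/8)x + 189/8
image of x^4: (19/4)x^3 + (81/8)x^2 + (189/4)x + 1215/16
image of x^5: (175/32)x^4 + (135/16)x^3 + (945/16)x^2 + (6075/32)x + 7533/32
each image's coordinates form column j of the matrix


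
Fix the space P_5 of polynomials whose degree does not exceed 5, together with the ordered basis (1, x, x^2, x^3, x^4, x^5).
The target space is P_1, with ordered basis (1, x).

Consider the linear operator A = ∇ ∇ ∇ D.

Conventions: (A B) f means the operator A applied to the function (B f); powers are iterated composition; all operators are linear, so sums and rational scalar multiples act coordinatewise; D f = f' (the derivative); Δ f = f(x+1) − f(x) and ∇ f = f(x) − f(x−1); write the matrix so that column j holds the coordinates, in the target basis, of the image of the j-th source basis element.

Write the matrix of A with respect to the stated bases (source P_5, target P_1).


image of 1: 0
image of x: 0
image of x^2: 0
image of x^3: 0
image of x^4: 24
image of x^5: 120x - 180
each image's coordinates form column j of the matrix

the matrix is [[0, 0, 0, 0, 24, -180]; [0, 0, 0, 0, 0, 120]] (rows listed top to bottom)


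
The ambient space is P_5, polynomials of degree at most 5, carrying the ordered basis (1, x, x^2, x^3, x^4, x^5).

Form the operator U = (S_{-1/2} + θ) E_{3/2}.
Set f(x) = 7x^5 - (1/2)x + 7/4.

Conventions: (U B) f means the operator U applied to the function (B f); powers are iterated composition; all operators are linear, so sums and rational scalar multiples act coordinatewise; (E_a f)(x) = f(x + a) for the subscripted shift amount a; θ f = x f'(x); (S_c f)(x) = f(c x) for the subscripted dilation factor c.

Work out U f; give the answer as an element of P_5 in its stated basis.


E_{3/2} f = 7x^5 + (105/2)x^4 + (315/2)x^3 + (945/4)x^2 + (2827/16)x + 1733/32
S_{-1/2} E_{3/2} f = -(7/32)x^5 + (105/32)x^4 - (315/16)x^3 + (945/16)x^2 - (2827/32)x + 1733/32
θ E_{3/2} f = 35x^5 + 210x^4 + (945/2)x^3 + (945/2)x^2 + (2827/16)x
(S_{-1/2} + θ) E_{3/2} f = (1113/32)x^5 + (6825/32)x^4 + (7245/16)x^3 + (8505/16)x^2 + (2827/32)x + 1733/32

g(x) = (1113/32)x^5 + (6825/32)x^4 + (7245/16)x^3 + (8505/16)x^2 + (2827/32)x + 1733/32


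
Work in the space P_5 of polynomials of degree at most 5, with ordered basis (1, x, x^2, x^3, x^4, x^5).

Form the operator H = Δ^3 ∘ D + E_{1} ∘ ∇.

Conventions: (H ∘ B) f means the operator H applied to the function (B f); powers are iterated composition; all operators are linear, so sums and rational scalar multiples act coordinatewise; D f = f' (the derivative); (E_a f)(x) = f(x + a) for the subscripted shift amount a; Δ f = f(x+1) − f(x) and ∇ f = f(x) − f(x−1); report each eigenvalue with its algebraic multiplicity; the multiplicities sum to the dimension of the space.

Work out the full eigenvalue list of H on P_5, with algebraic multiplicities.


λ = 0 (multiplicity 6)

image of 1: 0
image of x: 1
image of x^2: 2x + 1
image of x^3: 3x^2 + 3x + 1
image of x^4: 4x^3 + 6x^2 + 4x + 25
image of x^5: 5x^4 + 10x^3 + 10x^2 + 125x + 181
the matrix is upper triangular; its diagonal is (0, 0, 0, 0, 0, 0)
for a triangular matrix the eigenvalues are the diagonal entries, with algebraic multiplicity their repetition count


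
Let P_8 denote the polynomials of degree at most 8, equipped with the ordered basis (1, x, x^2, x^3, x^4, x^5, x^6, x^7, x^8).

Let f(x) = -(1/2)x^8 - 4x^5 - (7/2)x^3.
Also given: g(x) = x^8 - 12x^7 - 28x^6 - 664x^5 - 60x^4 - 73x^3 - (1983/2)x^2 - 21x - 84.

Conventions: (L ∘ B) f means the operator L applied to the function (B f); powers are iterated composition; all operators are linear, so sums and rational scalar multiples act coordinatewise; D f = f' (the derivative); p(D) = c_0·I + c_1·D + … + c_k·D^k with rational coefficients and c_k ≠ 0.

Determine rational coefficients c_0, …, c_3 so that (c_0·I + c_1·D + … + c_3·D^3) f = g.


c_0 = -2, c_1 = 3, c_2 = 1, c_3 = 4

D^0 f = -(1/2)x^8 - 4x^5 - (7/2)x^3
D^1 f = -4x^7 - 20x^4 - (21/2)x^2
D^2 f = -28x^6 - 80x^3 - 21x
D^3 f = -168x^5 - 240x^2 - 21
matching coefficients of g against c_0 f + c_1 Df + … from the top degree down determines the c_i
solution: c_0 = -2, c_1 = 3, c_2 = 1, c_3 = 4


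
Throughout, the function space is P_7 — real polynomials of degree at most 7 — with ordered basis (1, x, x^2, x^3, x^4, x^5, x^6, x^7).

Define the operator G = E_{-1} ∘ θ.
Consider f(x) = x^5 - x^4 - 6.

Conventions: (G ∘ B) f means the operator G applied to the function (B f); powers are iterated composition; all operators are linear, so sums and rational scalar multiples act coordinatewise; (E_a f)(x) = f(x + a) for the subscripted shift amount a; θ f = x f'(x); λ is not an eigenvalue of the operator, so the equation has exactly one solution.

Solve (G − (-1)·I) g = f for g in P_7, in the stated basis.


write g with unknown coordinates in the stated basis and equate coefficients in (G − (-1)·I) g = f
solving from the highest basis element down gives g = (1/6)x^5 + (19/30)x^4 + (9/20)x^3 - (169/180)x^2 - (331/360)x - 647/120
check: G g = (5/6)x^5 - (49/30)x^4 - (9/20)x^3 + (169/180)x^2 + (331/360)x - 73/120
so G g − (-1)·g = x^5 - x^4 - 6 = f ✓

the image equals g(x) = (1/6)x^5 + (19/30)x^4 + (9/20)x^3 - (169/180)x^2 - (331/360)x - 647/120


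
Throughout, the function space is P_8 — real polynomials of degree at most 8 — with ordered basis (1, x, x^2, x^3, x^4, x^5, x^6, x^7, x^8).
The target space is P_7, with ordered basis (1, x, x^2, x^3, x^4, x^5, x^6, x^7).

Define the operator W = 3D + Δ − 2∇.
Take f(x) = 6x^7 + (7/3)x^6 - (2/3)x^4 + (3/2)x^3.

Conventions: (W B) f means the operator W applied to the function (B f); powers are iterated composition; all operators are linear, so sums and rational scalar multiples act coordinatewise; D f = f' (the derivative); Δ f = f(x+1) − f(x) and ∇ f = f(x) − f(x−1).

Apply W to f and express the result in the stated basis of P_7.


g(x) = 84x^6 + 406x^5 - 105x^4 + 578x^3 - 24x^2 + (769/6)x - 5/2

D f = 42x^6 + 14x^5 - (8/3)x^3 + (9/2)x^2
(3D) f = 126x^6 + 42x^5 - 8x^3 + (27/2)x^2
Δ f = 42x^6 + 140x^5 + 245x^4 + 254x^3 + (323/2)x^2 + (347/6)x + 55/6
∇ f = 42x^6 - 112x^5 + 175x^4 - 166x^3 + (199/2)x^2 - (211/6)x + 35/6
(-2∇) f = -84x^6 + 224x^5 - 350x^4 + 332x^3 - 199x^2 + (211/3)x - 35/3
(3D + Δ − 2∇) f = 84x^6 + 406x^5 - 105x^4 + 578x^3 - 24x^2 + (769/6)x - 5/2


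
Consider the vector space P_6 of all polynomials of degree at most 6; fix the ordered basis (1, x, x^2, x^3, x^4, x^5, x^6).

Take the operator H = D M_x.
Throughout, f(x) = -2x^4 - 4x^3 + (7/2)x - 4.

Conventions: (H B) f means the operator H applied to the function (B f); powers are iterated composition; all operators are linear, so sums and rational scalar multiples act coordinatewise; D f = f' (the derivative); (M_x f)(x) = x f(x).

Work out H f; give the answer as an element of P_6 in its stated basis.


g(x) = -10x^4 - 16x^3 + 7x - 4

M_x f = -2x^5 - 4x^4 + (7/2)x^2 - 4x
D M_x f = -10x^4 - 16x^3 + 7x - 4


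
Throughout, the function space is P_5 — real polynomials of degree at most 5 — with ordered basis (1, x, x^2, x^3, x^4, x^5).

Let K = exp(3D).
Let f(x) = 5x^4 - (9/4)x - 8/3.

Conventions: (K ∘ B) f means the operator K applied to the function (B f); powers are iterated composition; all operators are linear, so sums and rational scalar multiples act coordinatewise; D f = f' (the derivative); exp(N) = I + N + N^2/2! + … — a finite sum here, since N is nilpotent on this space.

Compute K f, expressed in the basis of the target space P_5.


order-1 term: 60x^3 - 27/4
order-2 term: 270x^2
order-3 term: 540x
order-4 term: 405
the series for exp(3D) f terminates at order 4
exp(3D) f = 5x^4 + 60x^3 + 270x^2 + (2151/4)x + 4747/12

the result is g(x) = 5x^4 + 60x^3 + 270x^2 + (2151/4)x + 4747/12


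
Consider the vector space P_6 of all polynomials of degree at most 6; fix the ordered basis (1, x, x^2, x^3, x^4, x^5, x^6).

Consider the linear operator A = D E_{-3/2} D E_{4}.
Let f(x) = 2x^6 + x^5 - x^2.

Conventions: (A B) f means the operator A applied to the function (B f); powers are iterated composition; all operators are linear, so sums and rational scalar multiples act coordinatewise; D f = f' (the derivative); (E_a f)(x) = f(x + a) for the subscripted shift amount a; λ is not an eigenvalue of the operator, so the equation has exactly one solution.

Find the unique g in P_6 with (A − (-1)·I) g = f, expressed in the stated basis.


the image equals g(x) = 2x^6 + x^5 - 60x^4 - 620x^3 - 1681x^2 + 3195x + 58023/4

write g with unknown coordinates in the stated basis and equate coefficients in (A − (-1)·I) g = f
solving from the highest basis element down gives g = 2x^6 + x^5 - 60x^4 - 620x^3 - 1681x^2 + 3195x + 58023/4
check: A g = 60x^4 + 620x^3 + 1680x^2 - 3195x - 58023/4
so A g − (-1)·g = 2x^6 + x^5 - x^2 = f ✓
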